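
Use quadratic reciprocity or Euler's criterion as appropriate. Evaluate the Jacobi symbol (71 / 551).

Reciprocity: 71 ≡ 3 and 551 ≡ 3 (mod 4), so (71/551) = −(551/71).
Reduce top mod 71: now compute (54/71).
Pull out 2: since 71 ≡ 7 (mod 8), (2/71) = +1.
Reciprocity: 27 ≡ 3 and 71 ≡ 3 (mod 4), so (27/71) = −(71/27).
Reduce top mod 27: now compute (17/27).
Reciprocity: 17 ≡ 1 and 27 ≡ 3 (mod 4), so (17/27) = +(27/17).
Reduce top mod 17: now compute (10/17).
Pull out 2: since 17 ≡ 1 (mod 8), (2/17) = +1.
Reciprocity: 5 ≡ 1 and 17 ≡ 1 (mod 4), so (5/17) = +(17/5).
Reduce top mod 5: now compute (2/5).
Pull out 2: since 5 ≡ 5 (mod 8), (2/5) = -1.
Reached (1/5) = 1. Collecting the sign flips along the way, the symbol is -1.

-1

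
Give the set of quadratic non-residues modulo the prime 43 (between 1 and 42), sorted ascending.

2, 3, 5, 7, 8, 12, 18, 19, 20, 22, 26, 27, 28, 29, 30, 32, 33, 34, 37, 39, 42

Square k = 1,…,21 (k and 43−k give the same square):
1²=1, 2²=4, 3²=9, 4²=16, 5²=25, 6²=36, 7²≡6, 8²≡21, 9²≡38, 10²≡14, 11²≡35, 12²≡15, 13²≡40, 14²≡24, 15²≡10, 16²≡41, 17²≡31, 18²≡23, 19²≡17, 20²≡13, 21²≡11 (mod 43).
The residues are {1, 4, 6, 9, 10, 11, 13, 14, 15, 16, 17, 21, 23, 24, 25, 31, 35, 36, 38, 40, 41}; the non-residues are the remaining 21 nonzero classes.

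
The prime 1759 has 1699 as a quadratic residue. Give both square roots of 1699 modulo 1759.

763, 996

Since 1759 ≡ 3 (mod 4), a square root of 1699 is 1699^((1759+1)/4) = 1699^440 mod 1759.
Repeated squaring: 1699^2≡82, 1699^4≡1447, 1699^8≡599, 1699^16≡1724, 1699^32≡1225, 1699^64≡198, 1699^128≡506, 1699^256≡981 (mod 1759).
1699^440 = 1699^(256+128+32+16+8) ≡ 996 (mod 1759).
Check: 996² = 992016 ≡ 1699 (mod 1759). The two roots are 763 and 996.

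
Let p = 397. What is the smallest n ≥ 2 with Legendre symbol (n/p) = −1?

2

(2/397) = −1, so 2 is the smallest positive non-residue mod 397.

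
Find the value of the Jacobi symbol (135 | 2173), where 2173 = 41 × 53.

Reciprocity: 135 ≡ 3 and 2173 ≡ 1 (mod 4), so (135/2173) = +(2173/135).
Reduce top mod 135: now compute (13/135).
Reciprocity: 13 ≡ 1 and 135 ≡ 3 (mod 4), so (13/135) = +(135/13).
Reduce top mod 13: now compute (5/13).
Reciprocity: 5 ≡ 1 and 13 ≡ 1 (mod 4), so (5/13) = +(13/5).
Reduce top mod 5: now compute (3/5).
Reciprocity: 3 ≡ 3 and 5 ≡ 1 (mod 4), so (3/5) = +(5/3).
Reduce top mod 3: now compute (2/3).
Pull out 2: since 3 ≡ 3 (mod 8), (2/3) = -1.
Reached (1/3) = 1. Collecting the sign flips along the way, the symbol is -1.

-1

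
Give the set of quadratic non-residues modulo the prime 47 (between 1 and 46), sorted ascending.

5, 10, 11, 13, 15, 19, 20, 22, 23, 26, 29, 30, 31, 33, 35, 38, 39, 40, 41, 43, 44, 45, 46

Square k = 1,…,23 (k and 47−k give the same square):
1²=1, 2²=4, 3²=9, 4²=16, 5²=25, 6²=36, 7²≡2, 8²≡17, 9²≡34, 10²≡6, 11²≡27, 12²≡3, 13²≡28, 14²≡8, 15²≡37, 16²≡21, 17²≡7, 18²≡42, 19²≡32, 20²≡24, 21²≡18, 22²≡14, 23²≡12 (mod 47).
The residues are {1, 2, 3, 4, 6, 7, 8, 9, 12, 14, 16, 17, 18, 21, 24, 25, 27, 28, 32, 34, 36, 37, 42}; the non-residues are the remaining 23 nonzero classes.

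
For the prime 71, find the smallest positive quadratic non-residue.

7

(2/71) = +1, so 2 is a residue.
(3/71) = +1, so 3 is a residue.
(4/71) = +1, so 4 is a residue.
(5/71) = +1, so 5 is a residue.
(6/71) = +1, so 6 is a residue.
(7/71) = −1, so 7 is the smallest positive non-residue mod 71.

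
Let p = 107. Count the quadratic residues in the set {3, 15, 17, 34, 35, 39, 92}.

5

(3/107) = +1 → QR.
(15/107) = -1 → non-residue.
(17/107) = -1 → non-residue.
(34/107) = +1 → QR.
(35/107) = +1 → QR.
(39/107) = +1 → QR.
(92/107) = +1 → QR.
Total quadratic residues among the 7: 5.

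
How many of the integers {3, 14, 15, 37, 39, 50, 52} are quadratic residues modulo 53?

3

(3/53) = -1 → non-residue.
(14/53) = -1 → non-residue.
(15/53) = +1 → QR.
(37/53) = +1 → QR.
(39/53) = -1 → non-residue.
(50/53) = -1 → non-residue.
(52/53) = +1 → QR.
Total quadratic residues among the 7: 3.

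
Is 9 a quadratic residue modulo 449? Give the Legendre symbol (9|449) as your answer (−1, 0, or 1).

1

Reciprocity: 9 ≡ 1 and 449 ≡ 1 (mod 4), so (9/449) = +(449/9).
Reduce top mod 9: now compute (8/9).
Pull out 2^3: since 9 ≡ 1 (mod 8), (2/9) = +1, so (2/9)^3 = +1.
Reached (1/9) = 1. Collecting the sign flips along the way, the symbol is +1.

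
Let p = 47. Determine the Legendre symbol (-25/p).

First reduce: -25 ≡ 22 (mod 47).
Pull out 2: since 47 ≡ 7 (mod 8), (2/47) = +1.
Reciprocity: 11 ≡ 3 and 47 ≡ 3 (mod 4), so (11/47) = −(47/11).
Reduce top mod 11: now compute (3/11).
Reciprocity: 3 ≡ 3 and 11 ≡ 3 (mod 4), so (3/11) = −(11/3).
Reduce top mod 3: now compute (2/3).
Pull out 2: since 3 ≡ 3 (mod 8), (2/3) = -1.
Reached (1/3) = 1. Collecting the sign flips along the way, the symbol is -1.

-1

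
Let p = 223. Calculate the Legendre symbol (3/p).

-1

Reciprocity: 3 ≡ 3 and 223 ≡ 3 (mod 4), so (3/223) = −(223/3).
Reduce top mod 3: now compute (1/3).
Reached (1/3) = 1. Collecting the sign flips along the way, the symbol is -1.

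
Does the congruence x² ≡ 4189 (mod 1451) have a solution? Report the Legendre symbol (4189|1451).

First reduce: 4189 ≡ 1287 (mod 1451).
Reciprocity: 1287 ≡ 3 and 1451 ≡ 3 (mod 4), so (1287/1451) = −(1451/1287).
Reduce top mod 1287: now compute (164/1287).
Pull out 2^2: since 1287 ≡ 7 (mod 8), (2/1287) = +1, so (2/1287)^2 = +1.
Reciprocity: 41 ≡ 1 and 1287 ≡ 3 (mod 4), so (41/1287) = +(1287/41).
Reduce top mod 41: now compute (16/41).
Pull out 2^4: since 41 ≡ 1 (mod 8), (2/41) = +1, so (2/41)^4 = +1.
Reached (1/41) = 1. Collecting the sign flips along the way, the symbol is -1.

-1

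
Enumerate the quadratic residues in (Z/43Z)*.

Square k = 1,…,21 (k and 43−k give the same square):
1²=1, 2²=4, 3²=9, 4²=16, 5²=25, 6²=36, 7²≡6, 8²≡21, 9²≡38, 10²≡14, 11²≡35, 12²≡15, 13²≡40, 14²≡24, 15²≡10, 16²≡41, 17²≡31, 18²≡23, 19²≡17, 20²≡13, 21²≡11 (mod 43).
So the quadratic residues mod 43 are {1, 4, 6, 9, 10, 11, 13, 14, 15, 16, 17, 21, 23, 24, 25, 31, 35, 36, 38, 40, 41}.

1,4,6,9,10,11,13,14,15,16,17,21,23,24,25,31,35,36,38,40,41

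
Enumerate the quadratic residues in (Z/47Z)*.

Square k = 1,…,23 (k and 47−k give the same square):
1²=1, 2²=4, 3²=9, 4²=16, 5²=25, 6²=36, 7²≡2, 8²≡17, 9²≡34, 10²≡6, 11²≡27, 12²≡3, 13²≡28, 14²≡8, 15²≡37, 16²≡21, 17²≡7, 18²≡42, 19²≡32, 20²≡24, 21²≡18, 22²≡14, 23²≡12 (mod 47).
So the quadratic residues mod 47 are {1, 2, 3, 4, 6, 7, 8, 9, 12, 14, 16, 17, 18, 21, 24, 25, 27, 28, 32, 34, 36, 37, 42}.

1,2,3,4,6,7,8,9,12,14,16,17,18,21,24,25,27,28,32,34,36,37,42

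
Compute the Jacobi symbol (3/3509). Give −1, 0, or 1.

Reciprocity: 3 ≡ 3 and 3509 ≡ 1 (mod 4), so (3/3509) = +(3509/3).
Reduce top mod 3: now compute (2/3).
Pull out 2: since 3 ≡ 3 (mod 8), (2/3) = -1.
Reached (1/3) = 1. Collecting the sign flips along the way, the symbol is -1.

-1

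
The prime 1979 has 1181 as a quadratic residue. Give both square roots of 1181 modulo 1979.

Since 1979 ≡ 3 (mod 4), a square root of 1181 is 1181^((1979+1)/4) = 1181^495 mod 1979.
Repeated squaring: 1181^2≡1545, 1181^4≡351, 1181^8≡503, 1181^16≡1676, 1181^32≡775, 1181^64≡988, 1181^128≡497, 1181^256≡1613 (mod 1979).
1181^495 = 1181^(256+128+64+32+8+4+2+1) ≡ 821 (mod 1979).
Check: 821² = 674041 ≡ 1181 (mod 1979). The two roots are 821 and 1158.

821, 1158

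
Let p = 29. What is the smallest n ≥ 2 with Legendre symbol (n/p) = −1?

2

(2/29) = −1, so 2 is the smallest positive non-residue mod 29.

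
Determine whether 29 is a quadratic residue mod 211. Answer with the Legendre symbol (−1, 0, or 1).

Reciprocity: 29 ≡ 1 and 211 ≡ 3 (mod 4), so (29/211) = +(211/29).
Reduce top mod 29: now compute (8/29).
Pull out 2^3: since 29 ≡ 5 (mod 8), (2/29) = -1, so (2/29)^3 = -1.
Reached (1/29) = 1. Collecting the sign flips along the way, the symbol is -1.

-1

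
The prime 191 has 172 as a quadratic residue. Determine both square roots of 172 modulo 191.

Since 191 ≡ 3 (mod 4), a square root of 172 is 172^((191+1)/4) = 172^48 mod 191.
Repeated squaring: 172^2≡170, 172^4≡59, 172^8≡43, 172^16≡130, 172^32≡92 (mod 191).
172^48 = 172^(32+16) ≡ 118 (mod 191).
Check: 118² = 13924 ≡ 172 (mod 191). The two roots are 73 and 118.

73, 118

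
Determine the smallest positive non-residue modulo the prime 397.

(2/397) = −1, so 2 is the smallest positive non-residue mod 397.

2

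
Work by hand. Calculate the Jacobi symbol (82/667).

Pull out 2: since 667 ≡ 3 (mod 8), (2/667) = -1.
Reciprocity: 41 ≡ 1 and 667 ≡ 3 (mod 4), so (41/667) = +(667/41).
Reduce top mod 41: now compute (11/41).
Reciprocity: 11 ≡ 3 and 41 ≡ 1 (mod 4), so (11/41) = +(41/11).
Reduce top mod 11: now compute (8/11).
Pull out 2^3: since 11 ≡ 3 (mod 8), (2/11) = -1, so (2/11)^3 = -1.
Reached (1/11) = 1. Collecting the sign flips along the way, the symbol is +1.

1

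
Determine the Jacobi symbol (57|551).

Reciprocity: 57 ≡ 1 and 551 ≡ 3 (mod 4), so (57/551) = +(551/57).
Reduce top mod 57: now compute (38/57).
Pull out 2: since 57 ≡ 1 (mod 8), (2/57) = +1.
Reciprocity: 19 ≡ 3 and 57 ≡ 1 (mod 4), so (19/57) = +(57/19).
Reduce top mod 19: now compute (0/19).
Top reduces to 0: gcd > 1, so the symbol is 0.

0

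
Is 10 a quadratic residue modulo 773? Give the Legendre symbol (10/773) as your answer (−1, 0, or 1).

1

Pull out 2: since 773 ≡ 5 (mod 8), (2/773) = -1.
Reciprocity: 5 ≡ 1 and 773 ≡ 1 (mod 4), so (5/773) = +(773/5).
Reduce top mod 5: now compute (3/5).
Reciprocity: 3 ≡ 3 and 5 ≡ 1 (mod 4), so (3/5) = +(5/3).
Reduce top mod 3: now compute (2/3).
Pull out 2: since 3 ≡ 3 (mod 8), (2/3) = -1.
Reached (1/3) = 1. Collecting the sign flips along the way, the symbol is +1.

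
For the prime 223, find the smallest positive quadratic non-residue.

3

(2/223) = +1, so 2 is a residue.
(3/223) = −1, so 3 is the smallest positive non-residue mod 223.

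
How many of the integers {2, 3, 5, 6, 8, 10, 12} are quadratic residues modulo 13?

(2/13) = -1 → non-residue.
(3/13) = +1 → QR.
(5/13) = -1 → non-residue.
(6/13) = -1 → non-residue.
(8/13) = -1 → non-residue.
(10/13) = +1 → QR.
(12/13) = +1 → QR.
Total quadratic residues among the 7: 3.

3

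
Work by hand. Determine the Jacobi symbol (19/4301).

Reciprocity: 19 ≡ 3 and 4301 ≡ 1 (mod 4), so (19/4301) = +(4301/19).
Reduce top mod 19: now compute (7/19).
Reciprocity: 7 ≡ 3 and 19 ≡ 3 (mod 4), so (7/19) = −(19/7).
Reduce top mod 7: now compute (5/7).
Reciprocity: 5 ≡ 1 and 7 ≡ 3 (mod 4), so (5/7) = +(7/5).
Reduce top mod 5: now compute (2/5).
Pull out 2: since 5 ≡ 5 (mod 8), (2/5) = -1.
Reached (1/5) = 1. Collecting the sign flips along the way, the symbol is +1.

1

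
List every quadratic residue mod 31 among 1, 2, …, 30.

1 2 4 5 7 8 9 10 14 16 18 19 20 25 28

Square k = 1,…,15 (k and 31−k give the same square):
1²=1, 2²=4, 3²=9, 4²=16, 5²=25, 6²≡5, 7²≡18, 8²≡2, 9²≡19, 10²≡7, 11²≡28, 12²≡20, 13²≡14, 14²≡10, 15²≡8 (mod 31).
So the quadratic residues mod 31 are {1, 2, 4, 5, 7, 8, 9, 10, 14, 16, 18, 19, 20, 25, 28}.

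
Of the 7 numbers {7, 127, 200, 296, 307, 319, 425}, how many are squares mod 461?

(7/461) = -1 → non-residue.
(127/461) = -1 → non-residue.
(200/461) = -1 → non-residue.
(296/461) = +1 → QR.
(307/461) = -1 → non-residue.
(319/461) = +1 → QR.
(425/461) = +1 → QR.
Total quadratic residues among the 7: 3.

3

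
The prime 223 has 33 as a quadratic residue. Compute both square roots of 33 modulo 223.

Since 223 ≡ 3 (mod 4), a square root of 33 is 33^((223+1)/4) = 33^56 mod 223.
Repeated squaring: 33^2≡197, 33^4≡7, 33^8≡49, 33^16≡171, 33^32≡28 (mod 223).
33^56 = 33^(32+16+8) ≡ 16 (mod 223).
Check: 16² = 256 ≡ 33 (mod 223). The two roots are 16 and 207.

16, 207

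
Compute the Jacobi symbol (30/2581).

Pull out 2: since 2581 ≡ 5 (mod 8), (2/2581) = -1.
Reciprocity: 15 ≡ 3 and 2581 ≡ 1 (mod 4), so (15/2581) = +(2581/15).
Reduce top mod 15: now compute (1/15).
Reached (1/15) = 1. Collecting the sign flips along the way, the symbol is -1.

-1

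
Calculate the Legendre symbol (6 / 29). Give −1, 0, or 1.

1

Pull out 2: since 29 ≡ 5 (mod 8), (2/29) = -1.
Reciprocity: 3 ≡ 3 and 29 ≡ 1 (mod 4), so (3/29) = +(29/3).
Reduce top mod 3: now compute (2/3).
Pull out 2: since 3 ≡ 3 (mod 8), (2/3) = -1.
Reached (1/3) = 1. Collecting the sign flips along the way, the symbol is +1.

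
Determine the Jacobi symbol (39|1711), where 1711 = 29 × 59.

1

Reciprocity: 39 ≡ 3 and 1711 ≡ 3 (mod 4), so (39/1711) = −(1711/39).
Reduce top mod 39: now compute (34/39).
Pull out 2: since 39 ≡ 7 (mod 8), (2/39) = +1.
Reciprocity: 17 ≡ 1 and 39 ≡ 3 (mod 4), so (17/39) = +(39/17).
Reduce top mod 17: now compute (5/17).
Reciprocity: 5 ≡ 1 and 17 ≡ 1 (mod 4), so (5/17) = +(17/5).
Reduce top mod 5: now compute (2/5).
Pull out 2: since 5 ≡ 5 (mod 8), (2/5) = -1.
Reached (1/5) = 1. Collecting the sign flips along the way, the symbol is +1.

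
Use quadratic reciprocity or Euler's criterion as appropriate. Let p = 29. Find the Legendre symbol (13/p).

1

Euler's criterion: (13/29) ≡ 13^14 (mod 29).
13^2 ≡ 24 (mod 29)
13^4 ≡ 25 (mod 29)
13^8 ≡ 16 (mod 29)
13^14 = 13^(8+4+2) ≡ 1 (mod 29).
Result is 1, so (13/29) = 1.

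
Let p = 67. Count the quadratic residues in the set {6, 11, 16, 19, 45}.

3

(6/67) = +1 → QR.
(11/67) = -1 → non-residue.
(16/67) = +1 → QR.
(19/67) = +1 → QR.
(45/67) = -1 → non-residue.
Total quadratic residues among the 5: 3.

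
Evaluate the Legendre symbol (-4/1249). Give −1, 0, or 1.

1

First reduce: -4 ≡ 1245 (mod 1249).
Reciprocity: 1245 ≡ 1 and 1249 ≡ 1 (mod 4), so (1245/1249) = +(1249/1245).
Reduce top mod 1245: now compute (4/1245).
Pull out 2^2: since 1245 ≡ 5 (mod 8), (2/1245) = -1, so (2/1245)^2 = +1.
Reached (1/1245) = 1. Collecting the sign flips along the way, the symbol is +1.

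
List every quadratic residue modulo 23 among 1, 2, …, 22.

Square k = 1,…,11 (k and 23−k give the same square):
1²=1, 2²=4, 3²=9, 4²=16, 5²≡2, 6²≡13, 7²≡3, 8²≡18, 9²≡12, 10²≡8, 11²≡6 (mod 23).
So the quadratic residues mod 23 are {1, 2, 3, 4, 6, 8, 9, 12, 13, 16, 18}.

1 2 3 4 6 8 9 12 13 16 18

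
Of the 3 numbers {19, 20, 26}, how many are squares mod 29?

(19/29) = -1 → non-residue.
(20/29) = +1 → QR.
(26/29) = -1 → non-residue.
Total quadratic residues among the 3: 1.

1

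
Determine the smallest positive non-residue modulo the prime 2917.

(2/2917) = −1, so 2 is the smallest positive non-residue mod 2917.

2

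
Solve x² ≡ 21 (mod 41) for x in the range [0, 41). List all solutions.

41 ≡ 1 (mod 4), so we find a root by search.
Trying successive values, 12² = 144 ≡ 21 (mod 41). The other root is 41 − 12 = 29.

12, 29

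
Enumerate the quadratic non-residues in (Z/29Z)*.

Square k = 1,…,14 (k and 29−k give the same square):
1²=1, 2²=4, 3²=9, 4²=16, 5²=25, 6²≡7, 7²≡20, 8²≡6, 9²≡23, 10²≡13, 11²≡5, 12²≡28, 13²≡24, 14²≡22 (mod 29).
The residues are {1, 4, 5, 6, 7, 9, 13, 16, 20, 22, 23, 24, 25, 28}; the non-residues are the remaining 14 nonzero classes.

2,3,8,10,11,12,14,15,17,18,19,21,26,27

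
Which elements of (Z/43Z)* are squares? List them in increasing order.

Square k = 1,…,21 (k and 43−k give the same square):
1²=1, 2²=4, 3²=9, 4²=16, 5²=25, 6²=36, 7²≡6, 8²≡21, 9²≡38, 10²≡14, 11²≡35, 12²≡15, 13²≡40, 14²≡24, 15²≡10, 16²≡41, 17²≡31, 18²≡23, 19²≡17, 20²≡13, 21²≡11 (mod 43).
So the quadratic residues mod 43 are {1, 4, 6, 9, 10, 11, 13, 14, 15, 16, 17, 21, 23, 24, 25, 31, 35, 36, 38, 40, 41}.

1, 4, 6, 9, 10, 11, 13, 14, 15, 16, 17, 21, 23, 24, 25, 31, 35, 36, 38, 40, 41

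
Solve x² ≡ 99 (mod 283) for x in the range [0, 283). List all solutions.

Since 283 ≡ 3 (mod 4), a square root of 99 is 99^((283+1)/4) = 99^71 mod 283.
Repeated squaring: 99^2≡179, 99^4≡62, 99^8≡165, 99^16≡57, 99^32≡136, 99^64≡101 (mod 283).
99^71 = 99^(64+4+2+1) ≡ 74 (mod 283).
Check: 74² = 5476 ≡ 99 (mod 283). The two roots are 74 and 209.

74, 209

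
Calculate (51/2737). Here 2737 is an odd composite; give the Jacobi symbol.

Reciprocity: 51 ≡ 3 and 2737 ≡ 1 (mod 4), so (51/2737) = +(2737/51).
Reduce top mod 51: now compute (34/51).
Pull out 2: since 51 ≡ 3 (mod 8), (2/51) = -1.
Reciprocity: 17 ≡ 1 and 51 ≡ 3 (mod 4), so (17/51) = +(51/17).
Reduce top mod 17: now compute (0/17).
Top reduces to 0: gcd > 1, so the symbol is 0.

0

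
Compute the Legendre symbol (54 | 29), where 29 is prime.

First reduce: 54 ≡ 25 (mod 29).
Reciprocity: 25 ≡ 1 and 29 ≡ 1 (mod 4), so (25/29) = +(29/25).
Reduce top mod 25: now compute (4/25).
Pull out 2^2: since 25 ≡ 1 (mod 8), (2/25) = +1, so (2/25)^2 = +1.
Reached (1/25) = 1. Collecting the sign flips along the way, the symbol is +1.

1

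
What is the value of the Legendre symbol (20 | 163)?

Pull out 2^2: since 163 ≡ 3 (mod 8), (2/163) = -1, so (2/163)^2 = +1.
Reciprocity: 5 ≡ 1 and 163 ≡ 3 (mod 4), so (5/163) = +(163/5).
Reduce top mod 5: now compute (3/5).
Reciprocity: 3 ≡ 3 and 5 ≡ 1 (mod 4), so (3/5) = +(5/3).
Reduce top mod 3: now compute (2/3).
Pull out 2: since 3 ≡ 3 (mod 8), (2/3) = -1.
Reached (1/3) = 1. Collecting the sign flips along the way, the symbol is -1.

-1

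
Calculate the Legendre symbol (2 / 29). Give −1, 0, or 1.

-1

Pull out 2: since 29 ≡ 5 (mod 8), (2/29) = -1.
Reached (1/29) = 1. Collecting the sign flips along the way, the symbol is -1.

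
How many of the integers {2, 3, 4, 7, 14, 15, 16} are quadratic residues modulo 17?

4

(2/17) = +1 → QR.
(3/17) = -1 → non-residue.
(4/17) = +1 → QR.
(7/17) = -1 → non-residue.
(14/17) = -1 → non-residue.
(15/17) = +1 → QR.
(16/17) = +1 → QR.
Total quadratic residues among the 7: 4.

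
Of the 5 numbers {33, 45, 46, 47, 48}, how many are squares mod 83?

(33/83) = +1 → QR.
(45/83) = -1 → non-residue.
(46/83) = -1 → non-residue.
(47/83) = -1 → non-residue.
(48/83) = +1 → QR.
Total quadratic residues among the 5: 2.

2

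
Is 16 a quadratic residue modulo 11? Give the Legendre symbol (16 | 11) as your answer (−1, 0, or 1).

1

First reduce: 16 ≡ 5 (mod 11).
Reciprocity: 5 ≡ 1 and 11 ≡ 3 (mod 4), so (5/11) = +(11/5).
Reduce top mod 5: now compute (1/5).
Reached (1/5) = 1. Collecting the sign flips along the way, the symbol is +1.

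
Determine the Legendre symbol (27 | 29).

-1

Reciprocity: 27 ≡ 3 and 29 ≡ 1 (mod 4), so (27/29) = +(29/27).
Reduce top mod 27: now compute (2/27).
Pull out 2: since 27 ≡ 3 (mod 8), (2/27) = -1.
Reached (1/27) = 1. Collecting the sign flips along the way, the symbol is -1.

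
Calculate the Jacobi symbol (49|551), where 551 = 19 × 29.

Reciprocity: 49 ≡ 1 and 551 ≡ 3 (mod 4), so (49/551) = +(551/49).
Reduce top mod 49: now compute (12/49).
Pull out 2^2: since 49 ≡ 1 (mod 8), (2/49) = +1, so (2/49)^2 = +1.
Reciprocity: 3 ≡ 3 and 49 ≡ 1 (mod 4), so (3/49) = +(49/3).
Reduce top mod 3: now compute (1/3).
Reached (1/3) = 1. Collecting the sign flips along the way, the symbol is +1.

1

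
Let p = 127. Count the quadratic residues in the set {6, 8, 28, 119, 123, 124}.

(6/127) = -1 → non-residue.
(8/127) = +1 → QR.
(28/127) = -1 → non-residue.
(119/127) = -1 → non-residue.
(123/127) = -1 → non-residue.
(124/127) = +1 → QR.
Total quadratic residues among the 6: 2.

2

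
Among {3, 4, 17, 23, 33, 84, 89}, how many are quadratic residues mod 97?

4

(3/97) = +1 → QR.
(4/97) = +1 → QR.
(17/97) = -1 → non-residue.
(23/97) = -1 → non-residue.
(33/97) = +1 → QR.
(84/97) = -1 → non-residue.
(89/97) = +1 → QR.
Total quadratic residues among the 7: 4.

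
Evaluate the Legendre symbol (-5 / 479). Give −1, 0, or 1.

-1

First reduce: -5 ≡ 474 (mod 479).
Pull out 2: since 479 ≡ 7 (mod 8), (2/479) = +1.
Reciprocity: 237 ≡ 1 and 479 ≡ 3 (mod 4), so (237/479) = +(479/237).
Reduce top mod 237: now compute (5/237).
Reciprocity: 5 ≡ 1 and 237 ≡ 1 (mod 4), so (5/237) = +(237/5).
Reduce top mod 5: now compute (2/5).
Pull out 2: since 5 ≡ 5 (mod 8), (2/5) = -1.
Reached (1/5) = 1. Collecting the sign flips along the way, the symbol is -1.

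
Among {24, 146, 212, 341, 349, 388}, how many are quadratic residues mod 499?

(24/499) = +1 → QR.
(146/499) = -1 → non-residue.
(212/499) = -1 → non-residue.
(341/499) = -1 → non-residue.
(349/499) = -1 → non-residue.
(388/499) = -1 → non-residue.
Total quadratic residues among the 6: 1.

1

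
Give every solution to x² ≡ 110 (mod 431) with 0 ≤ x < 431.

214, 217

Since 431 ≡ 3 (mod 4), a square root of 110 is 110^((431+1)/4) = 110^108 mod 431.
Repeated squaring: 110^2≡32, 110^4≡162, 110^8≡384, 110^16≡54, 110^32≡330, 110^64≡288 (mod 431).
110^108 = 110^(64+32+8+4) ≡ 217 (mod 431).
Check: 217² = 47089 ≡ 110 (mod 431). The two roots are 214 and 217.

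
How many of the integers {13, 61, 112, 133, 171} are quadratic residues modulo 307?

(13/307) = -1 → non-residue.
(61/307) = -1 → non-residue.
(112/307) = +1 → QR.
(133/307) = +1 → QR.
(171/307) = +1 → QR.
Total quadratic residues among the 5: 3.

3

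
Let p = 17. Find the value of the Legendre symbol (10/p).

Euler's criterion: (10/17) ≡ 10^8 (mod 17).
10^2 ≡ 15 (mod 17)
10^4 ≡ 4 (mod 17)
10^8 ≡ 16 (mod 17)
10^8 = 10^(8) ≡ 16 (mod 17).
Result is 16 ≡ −1, so (10/17) = −1.

-1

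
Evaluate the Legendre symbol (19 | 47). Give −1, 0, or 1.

Reciprocity: 19 ≡ 3 and 47 ≡ 3 (mod 4), so (19/47) = −(47/19).
Reduce top mod 19: now compute (9/19).
Reciprocity: 9 ≡ 1 and 19 ≡ 3 (mod 4), so (9/19) = +(19/9).
Reduce top mod 9: now compute (1/9).
Reached (1/9) = 1. Collecting the sign flips along the way, the symbol is -1.

-1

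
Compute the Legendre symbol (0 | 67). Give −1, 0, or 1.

0

Top reduces to 0: gcd > 1, so the symbol is 0.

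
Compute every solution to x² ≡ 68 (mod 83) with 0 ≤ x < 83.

20, 63

Since 83 ≡ 3 (mod 4), a square root of 68 is 68^((83+1)/4) = 68^21 mod 83.
Repeated squaring: 68^2≡59, 68^4≡78, 68^8≡25, 68^16≡44 (mod 83).
68^21 = 68^(16+4+1) ≡ 63 (mod 83).
Check: 63² = 3969 ≡ 68 (mod 83). The two roots are 20 and 63.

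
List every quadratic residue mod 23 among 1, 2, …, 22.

1,2,3,4,6,8,9,12,13,16,18

Square k = 1,…,11 (k and 23−k give the same square):
1²=1, 2²=4, 3²=9, 4²=16, 5²≡2, 6²≡13, 7²≡3, 8²≡18, 9²≡12, 10²≡8, 11²≡6 (mod 23).
So the quadratic residues mod 23 are {1, 2, 3, 4, 6, 8, 9, 12, 13, 16, 18}.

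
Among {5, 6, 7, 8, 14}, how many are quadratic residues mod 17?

1

(5/17) = -1 → non-residue.
(6/17) = -1 → non-residue.
(7/17) = -1 → non-residue.
(8/17) = +1 → QR.
(14/17) = -1 → non-residue.
Total quadratic residues among the 5: 1.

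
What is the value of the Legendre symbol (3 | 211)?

Reciprocity: 3 ≡ 3 and 211 ≡ 3 (mod 4), so (3/211) = −(211/3).
Reduce top mod 3: now compute (1/3).
Reached (1/3) = 1. Collecting the sign flips along the way, the symbol is -1.

-1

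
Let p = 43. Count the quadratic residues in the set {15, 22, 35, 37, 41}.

(15/43) = +1 → QR.
(22/43) = -1 → non-residue.
(35/43) = +1 → QR.
(37/43) = -1 → non-residue.
(41/43) = +1 → QR.
Total quadratic residues among the 5: 3.

3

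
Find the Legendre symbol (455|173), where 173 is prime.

Euler's criterion: (455/173) ≡ 109^86 (mod 173).
109^2 ≡ 117 (mod 173)
109^4 ≡ 22 (mod 173)
109^8 ≡ 138 (mod 173)
109^16 ≡ 14 (mod 173)
109^32 ≡ 23 (mod 173)
109^64 ≡ 10 (mod 173)
109^86 = 109^(64+16+4+2) ≡ 1 (mod 173).
Result is 1, so (455/173) = 1.

1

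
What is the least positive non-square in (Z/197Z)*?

2

(2/197) = −1, so 2 is the smallest positive non-residue mod 197.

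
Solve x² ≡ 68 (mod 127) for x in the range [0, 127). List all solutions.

Since 127 ≡ 3 (mod 4), a square root of 68 is 68^((127+1)/4) = 68^32 mod 127.
Repeated squaring: 68^2≡52, 68^4≡37, 68^8≡99, 68^16≡22, 68^32≡103 (mod 127).
68^32 = 68^(32) ≡ 103 (mod 127).
Check: 103² = 10609 ≡ 68 (mod 127). The two roots are 24 and 103.

24, 103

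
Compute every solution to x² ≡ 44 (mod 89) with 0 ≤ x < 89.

89 ≡ 1 (mod 4), so we find a root by search.
Trying successive values, 20² = 400 ≡ 44 (mod 89). The other root is 89 − 20 = 69.

20, 69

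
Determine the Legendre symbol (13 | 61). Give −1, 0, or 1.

Reciprocity: 13 ≡ 1 and 61 ≡ 1 (mod 4), so (13/61) = +(61/13).
Reduce top mod 13: now compute (9/13).
Reciprocity: 9 ≡ 1 and 13 ≡ 1 (mod 4), so (9/13) = +(13/9).
Reduce top mod 9: now compute (4/9).
Pull out 2^2: since 9 ≡ 1 (mod 8), (2/9) = +1, so (2/9)^2 = +1.
Reached (1/9) = 1. Collecting the sign flips along the way, the symbol is +1.

1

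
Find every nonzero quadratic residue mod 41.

Square k = 1,…,20 (k and 41−k give the same square):
1²=1, 2²=4, 3²=9, 4²=16, 5²=25, 6²=36, 7²≡8, 8²≡23, 9²≡40, 10²≡18, 11²≡39, 12²≡21, 13²≡5, 14²≡32, 15²≡20, 16²≡10, 17²≡2, 18²≡37, 19²≡33, 20²≡31 (mod 41).
So the quadratic residues mod 41 are {1, 2, 4, 5, 8, 9, 10, 16, 18, 20, 21, 23, 25, 31, 32, 33, 36, 37, 39, 40}.

1,2,4,5,8,9,10,16,18,20,21,23,25,31,32,33,36,37,39,40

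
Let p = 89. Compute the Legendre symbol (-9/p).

Euler's criterion: (-9/89) ≡ 80^44 (mod 89).
80^2 ≡ 81 (mod 89)
80^4 ≡ 64 (mod 89)
80^8 ≡ 2 (mod 89)
80^16 ≡ 4 (mod 89)
80^32 ≡ 16 (mod 89)
80^44 = 80^(32+8+4) ≡ 1 (mod 89).
Result is 1, so (-9/89) = 1.

1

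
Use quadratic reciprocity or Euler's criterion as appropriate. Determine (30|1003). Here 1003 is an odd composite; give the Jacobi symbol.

-1

Pull out 2: since 1003 ≡ 3 (mod 8), (2/1003) = -1.
Reciprocity: 15 ≡ 3 and 1003 ≡ 3 (mod 4), so (15/1003) = −(1003/15).
Reduce top mod 15: now compute (13/15).
Reciprocity: 13 ≡ 1 and 15 ≡ 3 (mod 4), so (13/15) = +(15/13).
Reduce top mod 13: now compute (2/13).
Pull out 2: since 13 ≡ 5 (mod 8), (2/13) = -1.
Reached (1/13) = 1. Collecting the sign flips along the way, the symbol is -1.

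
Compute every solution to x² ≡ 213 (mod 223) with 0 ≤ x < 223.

92, 131

Since 223 ≡ 3 (mod 4), a square root of 213 is 213^((223+1)/4) = 213^56 mod 223.
Repeated squaring: 213^2≡100, 213^4≡188, 213^8≡110, 213^16≡58, 213^32≡19 (mod 223).
213^56 = 213^(32+16+8) ≡ 131 (mod 223).
Check: 131² = 17161 ≡ 213 (mod 223). The two roots are 92 and 131.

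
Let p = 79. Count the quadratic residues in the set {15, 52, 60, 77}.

1

(15/79) = -1 → non-residue.
(52/79) = +1 → QR.
(60/79) = -1 → non-residue.
(77/79) = -1 → non-residue.
Total quadratic residues among the 4: 1.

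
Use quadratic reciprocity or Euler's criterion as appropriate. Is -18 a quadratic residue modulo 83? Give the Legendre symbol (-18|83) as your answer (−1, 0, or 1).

First reduce: -18 ≡ 65 (mod 83).
Reciprocity: 65 ≡ 1 and 83 ≡ 3 (mod 4), so (65/83) = +(83/65).
Reduce top mod 65: now compute (18/65).
Pull out 2: since 65 ≡ 1 (mod 8), (2/65) = +1.
Reciprocity: 9 ≡ 1 and 65 ≡ 1 (mod 4), so (9/65) = +(65/9).
Reduce top mod 9: now compute (2/9).
Pull out 2: since 9 ≡ 1 (mod 8), (2/9) = +1.
Reached (1/9) = 1. Collecting the sign flips along the way, the symbol is +1.

1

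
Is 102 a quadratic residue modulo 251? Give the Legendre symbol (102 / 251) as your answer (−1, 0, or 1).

-1

Euler's criterion: (102/251) ≡ 102^125 (mod 251).
102^2 ≡ 113 (mod 251)
102^4 ≡ 219 (mod 251)
102^8 ≡ 20 (mod 251)
102^16 ≡ 149 (mod 251)
102^32 ≡ 113 (mod 251)
102^64 ≡ 219 (mod 251)
102^125 = 102^(64+32+16+8+4+1) ≡ 250 (mod 251).
Result is 250 ≡ −1, so (102/251) = −1.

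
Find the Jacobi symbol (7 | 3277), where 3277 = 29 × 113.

1

Reciprocity: 7 ≡ 3 and 3277 ≡ 1 (mod 4), so (7/3277) = +(3277/7).
Reduce top mod 7: now compute (1/7).
Reached (1/7) = 1. Collecting the sign flips along the way, the symbol is +1.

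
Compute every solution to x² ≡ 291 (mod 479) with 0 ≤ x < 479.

214, 265

Since 479 ≡ 3 (mod 4), a square root of 291 is 291^((479+1)/4) = 291^120 mod 479.
Repeated squaring: 291^2≡377, 291^4≡345, 291^8≡233, 291^16≡162, 291^32≡378, 291^64≡142 (mod 479).
291^120 = 291^(64+32+16+8) ≡ 214 (mod 479).
Check: 214² = 45796 ≡ 291 (mod 479). The two roots are 214 and 265.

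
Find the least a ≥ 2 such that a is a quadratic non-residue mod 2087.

(2/2087) = +1, so 2 is a residue.
(3/2087) = +1, so 3 is a residue.
(4/2087) = +1, so 4 is a residue.
(5/2087) = −1, so 5 is the smallest positive non-residue mod 2087.

5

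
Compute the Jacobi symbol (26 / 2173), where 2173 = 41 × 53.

1

Pull out 2: since 2173 ≡ 5 (mod 8), (2/2173) = -1.
Reciprocity: 13 ≡ 1 and 2173 ≡ 1 (mod 4), so (13/2173) = +(2173/13).
Reduce top mod 13: now compute (2/13).
Pull out 2: since 13 ≡ 5 (mod 8), (2/13) = -1.
Reached (1/13) = 1. Collecting the sign flips along the way, the symbol is +1.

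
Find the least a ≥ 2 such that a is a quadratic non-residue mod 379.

2

(2/379) = −1, so 2 is the smallest positive non-residue mod 379.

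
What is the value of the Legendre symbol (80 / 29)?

First reduce: 80 ≡ 22 (mod 29).
Pull out 2: since 29 ≡ 5 (mod 8), (2/29) = -1.
Reciprocity: 11 ≡ 3 and 29 ≡ 1 (mod 4), so (11/29) = +(29/11).
Reduce top mod 11: now compute (7/11).
Reciprocity: 7 ≡ 3 and 11 ≡ 3 (mod 4), so (7/11) = −(11/7).
Reduce top mod 7: now compute (4/7).
Pull out 2^2: since 7 ≡ 7 (mod 8), (2/7) = +1, so (2/7)^2 = +1.
Reached (1/7) = 1. Collecting the sign flips along the way, the symbol is +1.

1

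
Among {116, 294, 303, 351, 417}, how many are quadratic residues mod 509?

(116/509) = +1 → QR.
(294/509) = +1 → QR.
(303/509) = -1 → non-residue.
(351/509) = +1 → QR.
(417/509) = +1 → QR.
Total quadratic residues among the 5: 4.

4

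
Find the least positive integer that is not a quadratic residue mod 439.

3

(2/439) = +1, so 2 is a residue.
(3/439) = −1, so 3 is the smallest positive non-residue mod 439.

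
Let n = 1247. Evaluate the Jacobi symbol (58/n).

0

Pull out 2: since 1247 ≡ 7 (mod 8), (2/1247) = +1.
Reciprocity: 29 ≡ 1 and 1247 ≡ 3 (mod 4), so (29/1247) = +(1247/29).
Reduce top mod 29: now compute (0/29).
Top reduces to 0: gcd > 1, so the symbol is 0.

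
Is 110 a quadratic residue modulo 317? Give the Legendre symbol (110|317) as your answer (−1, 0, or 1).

Euler's criterion: (110/317) ≡ 110^158 (mod 317).
110^2 ≡ 54 (mod 317)
110^4 ≡ 63 (mod 317)
110^8 ≡ 165 (mod 317)
110^16 ≡ 280 (mod 317)
110^32 ≡ 101 (mod 317)
110^64 ≡ 57 (mod 317)
110^128 ≡ 79 (mod 317)
110^158 = 110^(128+16+8+4+2) ≡ 1 (mod 317).
Result is 1, so (110/317) = 1.

1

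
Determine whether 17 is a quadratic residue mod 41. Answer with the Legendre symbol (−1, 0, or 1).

Euler's criterion: (17/41) ≡ 17^20 (mod 41).
17^2 ≡ 2 (mod 41)
17^4 ≡ 4 (mod 41)
17^8 ≡ 16 (mod 41)
17^16 ≡ 10 (mod 41)
17^20 = 17^(16+4) ≡ 40 (mod 41).
Result is 40 ≡ −1, so (17/41) = −1.

-1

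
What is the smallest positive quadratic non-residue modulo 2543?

(2/2543) = +1, so 2 is a residue.
(3/2543) = +1, so 3 is a residue.
(4/2543) = +1, so 4 is a residue.
(5/2543) = −1, so 5 is the smallest positive non-residue mod 2543.

5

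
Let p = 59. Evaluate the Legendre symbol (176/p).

Euler's criterion: (176/59) ≡ 58^29 (mod 59).
58^2 ≡ 1 (mod 59)
58^4 ≡ 1 (mod 59)
58^8 ≡ 1 (mod 59)
58^16 ≡ 1 (mod 59)
58^29 = 58^(16+8+4+1) ≡ 58 (mod 59).
Result is 58 ≡ −1, so (176/59) = −1.

-1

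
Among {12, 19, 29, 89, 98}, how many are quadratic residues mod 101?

1

(12/101) = -1 → non-residue.
(19/101) = +1 → QR.
(29/101) = -1 → non-residue.
(89/101) = -1 → non-residue.
(98/101) = -1 → non-residue.
Total quadratic residues among the 5: 1.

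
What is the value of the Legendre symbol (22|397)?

-1

Pull out 2: since 397 ≡ 5 (mod 8), (2/397) = -1.
Reciprocity: 11 ≡ 3 and 397 ≡ 1 (mod 4), so (11/397) = +(397/11).
Reduce top mod 11: now compute (1/11).
Reached (1/11) = 1. Collecting the sign flips along the way, the symbol is -1.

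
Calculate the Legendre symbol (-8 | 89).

1

Euler's criterion: (-8/89) ≡ 81^44 (mod 89).
81^2 ≡ 64 (mod 89)
81^4 ≡ 2 (mod 89)
81^8 ≡ 4 (mod 89)
81^16 ≡ 16 (mod 89)
81^32 ≡ 78 (mod 89)
81^44 = 81^(32+8+4) ≡ 1 (mod 89).
Result is 1, so (-8/89) = 1.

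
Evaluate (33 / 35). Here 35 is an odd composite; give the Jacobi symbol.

Reciprocity: 33 ≡ 1 and 35 ≡ 3 (mod 4), so (33/35) = +(35/33).
Reduce top mod 33: now compute (2/33).
Pull out 2: since 33 ≡ 1 (mod 8), (2/33) = +1.
Reached (1/33) = 1. Collecting the sign flips along the way, the symbol is +1.

1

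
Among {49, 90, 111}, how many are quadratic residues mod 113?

2

(49/113) = +1 → QR.
(90/113) = -1 → non-residue.
(111/113) = +1 → QR.
Total quadratic residues among the 3: 2.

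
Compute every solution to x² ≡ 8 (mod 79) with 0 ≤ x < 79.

Since 79 ≡ 3 (mod 4), a square root of 8 is 8^((79+1)/4) = 8^20 mod 79.
Repeated squaring: 8^2≡64, 8^4≡67, 8^8≡65, 8^16≡38 (mod 79).
8^20 = 8^(16+4) ≡ 18 (mod 79).
Check: 18² = 324 ≡ 8 (mod 79). The two roots are 18 and 61.

18, 61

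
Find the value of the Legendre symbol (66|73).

Pull out 2: since 73 ≡ 1 (mod 8), (2/73) = +1.
Reciprocity: 33 ≡ 1 and 73 ≡ 1 (mod 4), so (33/73) = +(73/33).
Reduce top mod 33: now compute (7/33).
Reciprocity: 7 ≡ 3 and 33 ≡ 1 (mod 4), so (7/33) = +(33/7).
Reduce top mod 7: now compute (5/7).
Reciprocity: 5 ≡ 1 and 7 ≡ 3 (mod 4), so (5/7) = +(7/5).
Reduce top mod 5: now compute (2/5).
Pull out 2: since 5 ≡ 5 (mod 8), (2/5) = -1.
Reached (1/5) = 1. Collecting the sign flips along the way, the symbol is -1.

-1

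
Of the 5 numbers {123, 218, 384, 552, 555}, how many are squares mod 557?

2

(123/557) = +1 → QR.
(218/557) = -1 → non-residue.
(384/557) = +1 → QR.
(552/557) = -1 → non-residue.
(555/557) = -1 → non-residue.
Total quadratic residues among the 5: 2.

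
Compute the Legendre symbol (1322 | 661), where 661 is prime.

0

First reduce: 1322 ≡ 0 (mod 661).
Top reduces to 0: gcd > 1, so the symbol is 0.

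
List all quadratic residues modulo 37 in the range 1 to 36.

Square k = 1,…,18 (k and 37−k give the same square):
1²=1, 2²=4, 3²=9, 4²=16, 5²=25, 6²=36, 7²≡12, 8²≡27, 9²≡7, 10²≡26, 11²≡10, 12²≡33, 13²≡21, 14²≡11, 15²≡3, 16²≡34, 17²≡30, 18²≡28 (mod 37).
So the quadratic residues mod 37 are {1, 3, 4, 7, 9, 10, 11, 12, 16, 21, 25, 26, 27, 28, 30, 33, 34, 36}.

1,3,4,7,9,10,11,12,16,21,25,26,27,28,30,33,34,36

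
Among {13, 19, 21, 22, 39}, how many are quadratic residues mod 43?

2

(13/43) = +1 → QR.
(19/43) = -1 → non-residue.
(21/43) = +1 → QR.
(22/43) = -1 → non-residue.
(39/43) = -1 → non-residue.
Total quadratic residues among the 5: 2.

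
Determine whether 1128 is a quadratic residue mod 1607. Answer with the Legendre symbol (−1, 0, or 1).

Pull out 2^3: since 1607 ≡ 7 (mod 8), (2/1607) = +1, so (2/1607)^3 = +1.
Reciprocity: 141 ≡ 1 and 1607 ≡ 3 (mod 4), so (141/1607) = +(1607/141).
Reduce top mod 141: now compute (56/141).
Pull out 2^3: since 141 ≡ 5 (mod 8), (2/141) = -1, so (2/141)^3 = -1.
Reciprocity: 7 ≡ 3 and 141 ≡ 1 (mod 4), so (7/141) = +(141/7).
Reduce top mod 7: now compute (1/7).
Reached (1/7) = 1. Collecting the sign flips along the way, the symbol is -1.

-1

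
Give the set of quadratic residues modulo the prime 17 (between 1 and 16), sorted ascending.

Square k = 1,…,8 (k and 17−k give the same square):
1²=1, 2²=4, 3²=9, 4²=16, 5²≡8, 6²≡2, 7²≡15, 8²≡13 (mod 17).
So the quadratic residues mod 17 are {1, 2, 4, 8, 9, 13, 15, 16}.

1 2 4 8 9 13 15 16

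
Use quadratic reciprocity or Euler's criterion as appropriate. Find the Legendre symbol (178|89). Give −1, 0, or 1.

0

First reduce: 178 ≡ 0 (mod 89).
Top reduces to 0: gcd > 1, so the symbol is 0.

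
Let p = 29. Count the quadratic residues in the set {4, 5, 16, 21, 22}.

4

(4/29) = +1 → QR.
(5/29) = +1 → QR.
(16/29) = +1 → QR.
(21/29) = -1 → non-residue.
(22/29) = +1 → QR.
Total quadratic residues among the 5: 4.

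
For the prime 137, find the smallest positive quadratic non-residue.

3

(2/137) = +1, so 2 is a residue.
(3/137) = −1, so 3 is the smallest positive non-residue mod 137.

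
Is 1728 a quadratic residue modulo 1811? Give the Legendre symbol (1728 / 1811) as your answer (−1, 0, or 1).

1

Pull out 2^6: since 1811 ≡ 3 (mod 8), (2/1811) = -1, so (2/1811)^6 = +1.
Reciprocity: 27 ≡ 3 and 1811 ≡ 3 (mod 4), so (27/1811) = −(1811/27).
Reduce top mod 27: now compute (2/27).
Pull out 2: since 27 ≡ 3 (mod 8), (2/27) = -1.
Reached (1/27) = 1. Collecting the sign flips along the way, the symbol is +1.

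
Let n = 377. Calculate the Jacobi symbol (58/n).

Pull out 2: since 377 ≡ 1 (mod 8), (2/377) = +1.
Reciprocity: 29 ≡ 1 and 377 ≡ 1 (mod 4), so (29/377) = +(377/29).
Reduce top mod 29: now compute (0/29).
Top reduces to 0: gcd > 1, so the symbol is 0.

0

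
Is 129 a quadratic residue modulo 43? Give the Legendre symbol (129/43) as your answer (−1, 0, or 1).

First reduce: 129 ≡ 0 (mod 43).
Top reduces to 0: gcd > 1, so the symbol is 0.

0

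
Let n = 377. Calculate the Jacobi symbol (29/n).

Reciprocity: 29 ≡ 1 and 377 ≡ 1 (mod 4), so (29/377) = +(377/29).
Reduce top mod 29: now compute (0/29).
Top reduces to 0: gcd > 1, so the symbol is 0.

0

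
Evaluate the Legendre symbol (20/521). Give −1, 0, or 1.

Euler's criterion: (20/521) ≡ 20^260 (mod 521).
20^2 ≡ 400 (mod 521)
20^4 ≡ 53 (mod 521)
20^8 ≡ 204 (mod 521)
20^16 ≡ 457 (mod 521)
20^32 ≡ 449 (mod 521)
20^64 ≡ 495 (mod 521)
20^128 ≡ 155 (mod 521)
20^256 ≡ 59 (mod 521)
20^260 = 20^(256+4) ≡ 1 (mod 521).
Result is 1, so (20/521) = 1.

1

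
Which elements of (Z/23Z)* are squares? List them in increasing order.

1,2,3,4,6,8,9,12,13,16,18

Square k = 1,…,11 (k and 23−k give the same square):
1²=1, 2²=4, 3²=9, 4²=16, 5²≡2, 6²≡13, 7²≡3, 8²≡18, 9²≡12, 10²≡8, 11²≡6 (mod 23).
So the quadratic residues mod 23 are {1, 2, 3, 4, 6, 8, 9, 12, 13, 16, 18}.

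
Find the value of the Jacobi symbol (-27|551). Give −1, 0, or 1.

First reduce: -27 ≡ 524 (mod 551).
Pull out 2^2: since 551 ≡ 7 (mod 8), (2/551) = +1, so (2/551)^2 = +1.
Reciprocity: 131 ≡ 3 and 551 ≡ 3 (mod 4), so (131/551) = −(551/131).
Reduce top mod 131: now compute (27/131).
Reciprocity: 27 ≡ 3 and 131 ≡ 3 (mod 4), so (27/131) = −(131/27).
Reduce top mod 27: now compute (23/27).
Reciprocity: 23 ≡ 3 and 27 ≡ 3 (mod 4), so (23/27) = −(27/23).
Reduce top mod 23: now compute (4/23).
Pull out 2^2: since 23 ≡ 7 (mod 8), (2/23) = +1, so (2/23)^2 = +1.
Reached (1/23) = 1. Collecting the sign flips along the way, the symbol is -1.

-1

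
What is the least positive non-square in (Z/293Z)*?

2

(2/293) = −1, so 2 is the smallest positive non-residue mod 293.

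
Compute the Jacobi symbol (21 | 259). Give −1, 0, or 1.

0

Reciprocity: 21 ≡ 1 and 259 ≡ 3 (mod 4), so (21/259) = +(259/21).
Reduce top mod 21: now compute (7/21).
Reciprocity: 7 ≡ 3 and 21 ≡ 1 (mod 4), so (7/21) = +(21/7).
Reduce top mod 7: now compute (0/7).
Top reduces to 0: gcd > 1, so the symbol is 0.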